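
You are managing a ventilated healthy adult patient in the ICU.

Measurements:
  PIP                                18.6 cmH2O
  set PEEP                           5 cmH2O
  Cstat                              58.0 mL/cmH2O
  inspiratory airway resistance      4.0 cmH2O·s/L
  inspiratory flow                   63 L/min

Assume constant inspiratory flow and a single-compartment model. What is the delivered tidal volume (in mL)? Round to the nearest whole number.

545

Flow: 63 L/min ÷ 60 = 1.05 L/s.
Equation of motion (constant flow): PIP = Vt/C + R·V̇ + PEEP.
Vt/C = PIP − R·V̇ − PEEP = 18.6 − 4.2 − 5 = 9.4 cmH2O.
Vt = C × 9.4 = 58.0 × 9.4 = 545.2 mL.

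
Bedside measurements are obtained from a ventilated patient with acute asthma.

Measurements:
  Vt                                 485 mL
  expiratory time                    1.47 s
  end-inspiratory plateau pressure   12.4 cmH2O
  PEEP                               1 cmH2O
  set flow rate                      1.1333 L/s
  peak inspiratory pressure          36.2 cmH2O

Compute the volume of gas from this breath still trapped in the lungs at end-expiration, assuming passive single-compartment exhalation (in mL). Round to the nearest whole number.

94

R = (PIP − Pplat)/V̇ = (36.2 − 12.4) / 1.1333 = 23.8/1.1333 = 21.001 cmH2O·s/L.
C = Vt/(Pplat − PEEP) = 485.0 / (12.4 − 1) = 485.0/11.4 = 42.544 mL/cmH2O.
τ = R × C = 21.001 × 0.04254 L/cmH2O = 0.8934 s.
Fraction remaining = e^(−Te/τ) = e^(−1.47/0.8934) = 0.1929.
Trapped volume = 485.0 × 0.1929 = 93.557 mL.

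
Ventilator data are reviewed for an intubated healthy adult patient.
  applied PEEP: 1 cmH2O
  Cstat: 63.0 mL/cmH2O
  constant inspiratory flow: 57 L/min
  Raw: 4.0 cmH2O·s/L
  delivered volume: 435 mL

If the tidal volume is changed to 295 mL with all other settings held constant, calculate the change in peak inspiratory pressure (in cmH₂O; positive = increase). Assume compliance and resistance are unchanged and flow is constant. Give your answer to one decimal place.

PIP = Vt/C + R·V̇ + PEEP (constant-flow equation of motion).
Only the elastic term changes: ΔPIP = ΔVt / C = (295 − 435) / 63.0 = -2.222 cmH2O.

-2.2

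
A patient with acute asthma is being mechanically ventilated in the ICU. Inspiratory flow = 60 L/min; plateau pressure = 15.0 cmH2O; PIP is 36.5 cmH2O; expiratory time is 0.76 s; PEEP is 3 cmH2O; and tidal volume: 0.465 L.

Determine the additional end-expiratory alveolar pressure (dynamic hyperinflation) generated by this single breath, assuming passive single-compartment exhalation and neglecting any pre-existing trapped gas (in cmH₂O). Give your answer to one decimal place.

4.8

Flow: 60 L/min ÷ 60 = 1 L/s.
R = (PIP − Pplat)/V̇ = (36.5 − 15.0) / 1 = 21.5/1 = 21.5 cmH2O·s/L.
C = Vt/(Pplat − PEEP) = 465.0 / (15.0 − 3) = 465.0/12.0 = 38.75 mL/cmH2O.
τ = R × C = 21.5 × 0.03875 L/cmH2O = 0.8331 s.
Fraction remaining = e^(−Te/τ) = e^(−0.76/0.8331) = 0.4016; trapped volume = 465.0 × 0.4016 = 186.74 mL.
Additional alveolar pressure from trapping ≈ V_trapped / C = 186.74 / 38.75 = 4.819 cmH2O.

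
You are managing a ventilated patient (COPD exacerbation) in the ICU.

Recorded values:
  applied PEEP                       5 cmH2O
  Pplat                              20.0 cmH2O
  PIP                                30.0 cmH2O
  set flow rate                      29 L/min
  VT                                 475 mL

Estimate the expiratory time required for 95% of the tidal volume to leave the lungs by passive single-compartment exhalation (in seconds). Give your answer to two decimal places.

1.96

Flow: 29 L/min ÷ 60 = 0.4833 L/s.
R = (PIP − Pplat)/V̇ = (30.0 − 20.0) / 0.4833 = 10.0/0.4833 = 20.691 cmH2O·s/L.
C = Vt/(Pplat − PEEP) = 475.0 / (20.0 − 5) = 475.0/15.0 = 31.667 mL/cmH2O.
τ = R × C = 20.691 × 0.03167 L/cmH2O = 0.6553 s.
t = −τ·ln(1 − 0.95) = −0.6553·ln(0.05) = 1.963 s.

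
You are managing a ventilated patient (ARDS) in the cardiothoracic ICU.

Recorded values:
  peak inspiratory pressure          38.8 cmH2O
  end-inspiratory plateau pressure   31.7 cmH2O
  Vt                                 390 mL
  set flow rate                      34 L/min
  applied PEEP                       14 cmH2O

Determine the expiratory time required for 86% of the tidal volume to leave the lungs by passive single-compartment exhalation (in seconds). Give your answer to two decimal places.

Flow: 34 L/min ÷ 60 = 0.5667 L/s.
R = (PIP − Pplat)/V̇ = (38.8 − 31.7) / 0.5667 = 7.1/0.5667 = 12.529 cmH2O·s/L.
C = Vt/(Pplat − PEEP) = 390.0 / (31.7 − 14) = 390.0/17.7 = 22.034 mL/cmH2O.
τ = R × C = 12.529 × 0.02203 L/cmH2O = 0.276 s.
t = −τ·ln(1 − 0.86) = −0.276·ln(0.14) = 0.5426 s.

0.54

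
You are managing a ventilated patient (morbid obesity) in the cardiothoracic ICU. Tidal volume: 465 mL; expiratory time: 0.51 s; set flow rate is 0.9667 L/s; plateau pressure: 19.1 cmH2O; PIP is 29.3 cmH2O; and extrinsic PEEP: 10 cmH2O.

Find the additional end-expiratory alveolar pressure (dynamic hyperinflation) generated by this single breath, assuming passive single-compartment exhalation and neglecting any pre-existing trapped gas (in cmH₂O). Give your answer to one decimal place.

R = (PIP − Pplat)/V̇ = (29.3 − 19.1) / 0.9667 = 10.2/0.9667 = 10.551 cmH2O·s/L.
C = Vt/(Pplat − PEEP) = 465.0 / (19.1 − 10) = 465.0/9.1 = 51.099 mL/cmH2O.
τ = R × C = 10.551 × 0.0511 L/cmH2O = 0.5392 s.
Fraction remaining = e^(−Te/τ) = e^(−0.51/0.5392) = 0.3884; trapped volume = 465.0 × 0.3884 = 180.61 mL.
Additional alveolar pressure from trapping ≈ V_trapped / C = 180.61 / 51.099 = 3.535 cmH2O.

3.5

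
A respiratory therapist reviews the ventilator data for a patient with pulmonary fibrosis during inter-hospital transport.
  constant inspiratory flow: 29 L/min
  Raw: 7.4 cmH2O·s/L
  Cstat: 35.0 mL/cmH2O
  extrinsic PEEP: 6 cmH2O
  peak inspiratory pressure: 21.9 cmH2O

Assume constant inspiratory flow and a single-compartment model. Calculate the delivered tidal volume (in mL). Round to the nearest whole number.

Flow: 29 L/min ÷ 60 = 0.4833 L/s.
Equation of motion (constant flow): PIP = Vt/C + R·V̇ + PEEP.
Vt/C = PIP − R·V̇ − PEEP = 21.9 − 3.576 − 6 = 12.324 cmH2O.
Vt = C × 12.324 = 35.0 × 12.324 = 431.34 mL.

431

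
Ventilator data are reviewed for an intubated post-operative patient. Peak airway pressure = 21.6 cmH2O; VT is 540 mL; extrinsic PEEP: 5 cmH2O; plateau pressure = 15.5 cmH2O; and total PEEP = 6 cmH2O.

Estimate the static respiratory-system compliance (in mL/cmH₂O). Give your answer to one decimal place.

End-expiratory occlusion gives total PEEP = 6 cmH2O (intrinsic PEEP = 6 − 5 = 1). Use total PEEP for the elastic gradient.
Cstat = Vt / (Pplat − PEEPtotal) = 540 / (15.5 − 6) = 540 / 9.5 = 56.842 mL/cmH2O.

56.8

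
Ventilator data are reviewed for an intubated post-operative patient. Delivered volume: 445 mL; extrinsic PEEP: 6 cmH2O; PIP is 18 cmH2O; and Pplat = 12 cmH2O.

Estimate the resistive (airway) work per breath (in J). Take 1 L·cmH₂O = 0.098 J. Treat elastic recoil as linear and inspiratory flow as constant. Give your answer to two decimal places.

0.26

With constant inspiratory flow the resistive pressure is constant at PIP − Pplat = 18 − 12 = 6.0 cmH2O, so resistive work = 6.0 × 0.445 = 2.67 L·cmH2O.
× 0.098 J/(L·cmH2O) → 0.2617 J.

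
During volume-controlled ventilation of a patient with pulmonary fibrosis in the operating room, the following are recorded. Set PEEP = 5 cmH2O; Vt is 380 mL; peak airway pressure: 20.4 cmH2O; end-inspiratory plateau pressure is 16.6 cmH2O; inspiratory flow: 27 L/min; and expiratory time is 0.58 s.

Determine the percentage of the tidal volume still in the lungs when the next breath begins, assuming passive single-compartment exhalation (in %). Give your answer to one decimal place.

12.3

Flow: 27 L/min ÷ 60 = 0.45 L/s.
R = (PIP − Pplat)/V̇ = (20.4 − 16.6) / 0.45 = 3.8/0.45 = 8.444 cmH2O·s/L.
C = Vt/(Pplat − PEEP) = 380.0 / (16.6 − 5) = 380.0/11.6 = 32.759 mL/cmH2O.
τ = R × C = 8.444 × 0.03276 L/cmH2O = 0.2766 s.
Fraction remaining at end-expiration = e^(−Te/τ) = e^(−0.58/0.2766) = 0.1228 → 12.28%.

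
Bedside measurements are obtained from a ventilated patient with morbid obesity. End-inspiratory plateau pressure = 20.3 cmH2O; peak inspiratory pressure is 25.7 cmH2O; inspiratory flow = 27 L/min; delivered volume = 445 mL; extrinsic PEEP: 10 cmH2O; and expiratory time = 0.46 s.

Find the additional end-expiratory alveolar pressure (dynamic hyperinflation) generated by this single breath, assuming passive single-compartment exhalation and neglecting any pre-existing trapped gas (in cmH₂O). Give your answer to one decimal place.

Flow: 27 L/min ÷ 60 = 0.45 L/s.
R = (PIP − Pplat)/V̇ = (25.7 − 20.3) / 0.45 = 5.4/0.45 = 12.0 cmH2O·s/L.
C = Vt/(Pplat − PEEP) = 445.0 / (20.3 − 10) = 445.0/10.3 = 43.204 mL/cmH2O.
τ = R × C = 12.0 × 0.0432 L/cmH2O = 0.5184 s.
Fraction remaining = e^(−Te/τ) = e^(−0.46/0.5184) = 0.4117; trapped volume = 445.0 × 0.4117 = 183.21 mL.
Additional alveolar pressure from trapping ≈ V_trapped / C = 183.21 / 43.204 = 4.241 cmH2O.

4.2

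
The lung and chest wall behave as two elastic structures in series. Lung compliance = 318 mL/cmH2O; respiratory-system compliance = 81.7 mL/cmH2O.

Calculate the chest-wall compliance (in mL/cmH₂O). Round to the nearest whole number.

110

1/Ccw = 1/Crs − 1/CL.
1/Ccw = 1/81.7 − 1/318 = 0.009095.
Ccw = 109.95 mL/cmH2O.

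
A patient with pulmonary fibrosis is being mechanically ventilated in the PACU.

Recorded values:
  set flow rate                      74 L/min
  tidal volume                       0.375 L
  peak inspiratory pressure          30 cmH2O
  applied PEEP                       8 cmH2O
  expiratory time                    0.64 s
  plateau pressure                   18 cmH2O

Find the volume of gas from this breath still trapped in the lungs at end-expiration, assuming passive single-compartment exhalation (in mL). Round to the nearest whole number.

Flow: 74 L/min ÷ 60 = 1.2333 L/s.
R = (PIP − Pplat)/V̇ = (30 − 18) / 1.2333 = 12.0/1.2333 = 9.73 cmH2O·s/L.
C = Vt/(Pplat − PEEP) = 375.0 / (18 − 8) = 375.0/10.0 = 37.5 mL/cmH2O.
τ = R × C = 9.73 × 0.0375 L/cmH2O = 0.3649 s.
Fraction remaining = e^(−Te/τ) = e^(−0.64/0.3649) = 0.1731.
Trapped volume = 375.0 × 0.1731 = 64.913 mL.

65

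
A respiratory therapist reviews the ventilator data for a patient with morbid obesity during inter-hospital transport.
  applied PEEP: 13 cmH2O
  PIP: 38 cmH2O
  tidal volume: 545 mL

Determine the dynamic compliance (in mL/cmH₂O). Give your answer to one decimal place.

Dynamic compliance = Vt / (PIP − PEEP) = 545 / (38 − 13) = 545 / 25.0 = 21.8 mL/cmH2O.

21.8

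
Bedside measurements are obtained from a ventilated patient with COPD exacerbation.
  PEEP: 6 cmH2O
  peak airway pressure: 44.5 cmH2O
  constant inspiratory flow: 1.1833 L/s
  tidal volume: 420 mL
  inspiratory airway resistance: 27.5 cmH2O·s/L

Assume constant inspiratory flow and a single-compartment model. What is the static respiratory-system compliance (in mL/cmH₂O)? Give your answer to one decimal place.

Equation of motion (constant flow): PIP = Vt/C + R·V̇ + PEEP.
Vt/C = PIP − R·V̇ − PEEP = 44.5 − 27.5×1.1833 − 6 = 44.5 − 32.541 − 6 = 5.959 cmH2O.
C = Vt / 5.959 = 420 / 5.959 = 70.482 mL/cmH2O.

70.5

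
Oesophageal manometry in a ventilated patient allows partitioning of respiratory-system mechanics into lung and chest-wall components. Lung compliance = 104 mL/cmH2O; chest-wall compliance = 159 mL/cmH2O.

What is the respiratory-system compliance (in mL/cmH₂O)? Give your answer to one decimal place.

Lung and chest wall are elastances in series: 1/Crs = 1/CL + 1/Ccw.
1/Crs = 1/104 + 1/159 = 0.0159.
Crs = 62.893 mL/cmH2O.

62.9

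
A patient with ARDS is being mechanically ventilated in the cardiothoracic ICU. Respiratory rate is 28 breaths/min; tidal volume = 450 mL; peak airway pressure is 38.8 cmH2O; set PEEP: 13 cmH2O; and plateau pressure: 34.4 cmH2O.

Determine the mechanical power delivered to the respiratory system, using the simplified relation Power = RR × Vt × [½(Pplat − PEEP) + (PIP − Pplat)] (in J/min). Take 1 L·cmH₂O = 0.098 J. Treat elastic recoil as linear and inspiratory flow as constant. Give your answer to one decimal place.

18.6

Per-breath work = Vt × [½(Pplat−PEEP) + (PIP−Pplat)] = 0.450 × [0.5×21.4 + 4.4] = 0.450 × 15.1 = 6.795 L·cmH2O.
Power = 28 × 6.795 = 190.26 L·cmH2O/min.
× 0.098 J/(L·cmH2O) → 18.645 J/min.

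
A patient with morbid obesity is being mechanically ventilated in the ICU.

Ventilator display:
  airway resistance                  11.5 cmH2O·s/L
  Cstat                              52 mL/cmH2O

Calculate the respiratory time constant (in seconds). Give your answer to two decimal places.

0.60

τ = R × C = 11.5 × 52 mL/cmH2O = 11.5 × 0.052 L/cmH2O = 0.598 s.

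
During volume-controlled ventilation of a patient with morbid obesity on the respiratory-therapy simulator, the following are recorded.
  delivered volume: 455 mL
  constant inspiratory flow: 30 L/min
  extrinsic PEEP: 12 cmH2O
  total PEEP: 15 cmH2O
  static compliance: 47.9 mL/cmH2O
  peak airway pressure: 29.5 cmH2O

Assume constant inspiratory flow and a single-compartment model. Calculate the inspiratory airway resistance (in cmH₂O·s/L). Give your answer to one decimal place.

10.0

Flow: 30 L/min ÷ 60 = 0.5 L/s.
Total PEEP = 15 cmH2O (set 12 + intrinsic 3); this is the baseline alveolar pressure.
Equation of motion (constant flow): PIP = Vt/C + R·V̇ + PEEP.
R·V̇ = PIP − Vt/C − PEEP = 29.5 − 455/47.9 − 15 = 29.5 − 9.499 − 15 = 5.001 cmH2O.
R = 5.001 / 0.5 = 10.002 cmH2O·s/L.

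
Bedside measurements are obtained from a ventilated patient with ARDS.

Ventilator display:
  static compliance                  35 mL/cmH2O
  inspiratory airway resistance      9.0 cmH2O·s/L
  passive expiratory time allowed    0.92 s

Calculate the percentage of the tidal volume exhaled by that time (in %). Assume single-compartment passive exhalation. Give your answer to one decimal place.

94.6

τ = R × C = 9.0 × 35 mL/cmH2O = 9.0 × 0.035 L/cmH2O = 0.315 s.
Passive exhalation: V(t)/V₀ = e^(−t/τ) = e^(−0.92/0.315) = 0.0539.
Fraction exhaled = 1 − 0.0539 = 0.9461 → 94.61%.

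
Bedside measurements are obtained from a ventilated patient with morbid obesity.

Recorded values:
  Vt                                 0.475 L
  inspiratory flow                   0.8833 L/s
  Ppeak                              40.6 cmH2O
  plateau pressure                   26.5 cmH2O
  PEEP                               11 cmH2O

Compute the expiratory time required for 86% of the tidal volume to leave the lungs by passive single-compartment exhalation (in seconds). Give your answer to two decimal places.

0.96

R = (PIP − Pplat)/V̇ = (40.6 − 26.5) / 0.8833 = 14.1/0.8833 = 15.963 cmH2O·s/L.
C = Vt/(Pplat − PEEP) = 475.0 / (26.5 − 11) = 475.0/15.5 = 30.645 mL/cmH2O.
τ = R × C = 15.963 × 0.03065 L/cmH2O = 0.4893 s.
t = −τ·ln(1 − 0.86) = −0.4893·ln(0.14) = 0.962 s.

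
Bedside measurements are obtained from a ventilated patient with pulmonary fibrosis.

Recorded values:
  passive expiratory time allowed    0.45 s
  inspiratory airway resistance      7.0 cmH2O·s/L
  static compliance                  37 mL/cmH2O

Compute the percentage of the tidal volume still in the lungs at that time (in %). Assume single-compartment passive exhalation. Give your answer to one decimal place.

τ = R × C = 7.0 × 37 mL/cmH2O = 7.0 × 0.037 L/cmH2O = 0.259 s.
Passive exhalation: V(t)/V₀ = e^(−t/τ) = e^(−0.45/0.259) = 0.176.
Fraction remaining = 0.176 → 17.6%.

17.6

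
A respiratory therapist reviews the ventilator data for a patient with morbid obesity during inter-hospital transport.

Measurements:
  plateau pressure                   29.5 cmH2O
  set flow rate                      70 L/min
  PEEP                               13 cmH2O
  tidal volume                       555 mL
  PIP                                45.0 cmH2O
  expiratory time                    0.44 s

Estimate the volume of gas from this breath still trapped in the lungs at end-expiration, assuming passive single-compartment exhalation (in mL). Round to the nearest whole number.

207

Flow: 70 L/min ÷ 60 = 1.1667 L/s.
R = (PIP − Pplat)/V̇ = (45.0 − 29.5) / 1.1667 = 15.5/1.1667 = 13.285 cmH2O·s/L.
C = Vt/(Pplat − PEEP) = 555.0 / (29.5 − 13) = 555.0/16.5 = 33.636 mL/cmH2O.
τ = R × C = 13.285 × 0.03364 L/cmH2O = 0.4469 s.
Fraction remaining = e^(−Te/τ) = e^(−0.44/0.4469) = 0.3736.
Trapped volume = 555.0 × 0.3736 = 207.35 mL.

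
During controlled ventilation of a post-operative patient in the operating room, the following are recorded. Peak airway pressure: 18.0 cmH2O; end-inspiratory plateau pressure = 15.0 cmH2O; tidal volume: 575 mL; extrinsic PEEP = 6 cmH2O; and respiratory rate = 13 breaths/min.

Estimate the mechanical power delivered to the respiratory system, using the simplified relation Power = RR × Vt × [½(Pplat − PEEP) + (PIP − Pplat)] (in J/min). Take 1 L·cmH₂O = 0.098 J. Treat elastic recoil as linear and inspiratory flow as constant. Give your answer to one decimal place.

Per-breath work = Vt × [½(Pplat−PEEP) + (PIP−Pplat)] = 0.575 × [0.5×9.0 + 3.0] = 0.575 × 7.5 = 4.313 L·cmH2O.
Power = 13 × 4.313 = 56.069 L·cmH2O/min.
× 0.098 J/(L·cmH2O) → 5.495 J/min.

5.5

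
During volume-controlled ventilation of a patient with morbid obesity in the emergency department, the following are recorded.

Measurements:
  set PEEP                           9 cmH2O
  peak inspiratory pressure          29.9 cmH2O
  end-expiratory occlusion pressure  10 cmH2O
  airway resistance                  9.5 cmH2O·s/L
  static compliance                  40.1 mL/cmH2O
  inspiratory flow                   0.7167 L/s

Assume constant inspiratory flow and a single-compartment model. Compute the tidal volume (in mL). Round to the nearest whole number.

525

Total PEEP = 10 cmH2O (set 9 + intrinsic 1); this is the baseline alveolar pressure.
Equation of motion (constant flow): PIP = Vt/C + R·V̇ + PEEP.
Vt/C = PIP − R·V̇ − PEEP = 29.9 − 6.809 − 10 = 13.091 cmH2O.
Vt = C × 13.091 = 40.1 × 13.091 = 524.95 mL.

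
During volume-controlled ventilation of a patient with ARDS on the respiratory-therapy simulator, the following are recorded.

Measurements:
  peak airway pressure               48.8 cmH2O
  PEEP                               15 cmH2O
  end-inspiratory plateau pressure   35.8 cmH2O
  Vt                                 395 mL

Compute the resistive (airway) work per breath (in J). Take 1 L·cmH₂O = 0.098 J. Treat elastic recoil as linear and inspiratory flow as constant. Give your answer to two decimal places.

With constant inspiratory flow the resistive pressure is constant at PIP − Pplat = 48.8 − 35.8 = 13.0 cmH2O, so resistive work = 13.0 × 0.395 = 5.135 L·cmH2O.
× 0.098 J/(L·cmH2O) → 0.5032 J.

0.50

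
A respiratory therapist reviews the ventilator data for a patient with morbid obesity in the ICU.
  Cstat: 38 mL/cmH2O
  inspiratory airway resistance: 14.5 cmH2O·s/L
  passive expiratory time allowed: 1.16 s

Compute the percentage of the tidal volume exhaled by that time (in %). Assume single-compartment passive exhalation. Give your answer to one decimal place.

τ = R × C = 14.5 × 38 mL/cmH2O = 14.5 × 0.038 L/cmH2O = 0.551 s.
Passive exhalation: V(t)/V₀ = e^(−t/τ) = e^(−1.16/0.551) = 0.1218.
Fraction exhaled = 1 − 0.1218 = 0.8782 → 87.82%.

87.8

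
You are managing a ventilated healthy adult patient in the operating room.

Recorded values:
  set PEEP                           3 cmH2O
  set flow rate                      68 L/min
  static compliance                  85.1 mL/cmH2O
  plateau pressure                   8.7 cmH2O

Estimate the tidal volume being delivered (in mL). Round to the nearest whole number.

485

Vt = Cstat × (Pplat − PEEP) = 85.1 × (8.7 − 3) = 85.1 × 5.7 = 485.07 mL.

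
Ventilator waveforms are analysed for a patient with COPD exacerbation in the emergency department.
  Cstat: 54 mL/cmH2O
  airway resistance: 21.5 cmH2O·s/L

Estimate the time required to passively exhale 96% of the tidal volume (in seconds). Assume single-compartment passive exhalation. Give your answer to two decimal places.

τ = R × C = 21.5 × 54 mL/cmH2O = 21.5 × 0.054 L/cmH2O = 1.161 s.
Exhaled fraction f = 1 − e^(−t/τ) → t = −τ·ln(1 − f) = −1.161·ln(0.04) = 3.737 s.

3.74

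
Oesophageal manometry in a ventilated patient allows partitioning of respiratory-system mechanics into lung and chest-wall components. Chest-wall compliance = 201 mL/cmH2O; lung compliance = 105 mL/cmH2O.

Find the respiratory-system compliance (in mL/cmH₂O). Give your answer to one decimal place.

69.0

Lung and chest wall are elastances in series: 1/Crs = 1/CL + 1/Ccw.
1/Crs = 1/105 + 1/201 = 0.0145.
Crs = 68.966 mL/cmH2O.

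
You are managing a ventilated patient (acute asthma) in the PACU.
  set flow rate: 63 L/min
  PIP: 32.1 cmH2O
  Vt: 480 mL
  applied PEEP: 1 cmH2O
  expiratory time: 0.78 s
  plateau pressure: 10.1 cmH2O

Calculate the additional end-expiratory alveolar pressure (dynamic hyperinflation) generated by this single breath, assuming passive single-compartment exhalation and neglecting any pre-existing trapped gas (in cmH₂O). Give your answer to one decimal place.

4.5

Flow: 63 L/min ÷ 60 = 1.05 L/s.
R = (PIP − Pplat)/V̇ = (32.1 − 10.1) / 1.05 = 22.0/1.05 = 20.952 cmH2O·s/L.
C = Vt/(Pplat − PEEP) = 480.0 / (10.1 − 1) = 480.0/9.1 = 52.747 mL/cmH2O.
τ = R × C = 20.952 × 0.05275 L/cmH2O = 1.105 s.
Fraction remaining = e^(−Te/τ) = e^(−0.78/1.105) = 0.4937; trapped volume = 480.0 × 0.4937 = 236.98 mL.
Additional alveolar pressure from trapping ≈ V_trapped / C = 236.98 / 52.747 = 4.493 cmH2O.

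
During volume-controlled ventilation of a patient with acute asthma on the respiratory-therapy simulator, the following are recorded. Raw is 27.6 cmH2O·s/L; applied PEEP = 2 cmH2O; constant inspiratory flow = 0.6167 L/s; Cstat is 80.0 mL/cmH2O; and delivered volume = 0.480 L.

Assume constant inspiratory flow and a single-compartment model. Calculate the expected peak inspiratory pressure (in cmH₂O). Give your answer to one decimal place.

Equation of motion (constant flow): PIP = Vt/C + R·V̇ + PEEP.
PIP = 480/80.0 + 27.6×0.6167 + 2 = 6.0 + 17.021 + 2 = 25.021 cmH2O.

25.0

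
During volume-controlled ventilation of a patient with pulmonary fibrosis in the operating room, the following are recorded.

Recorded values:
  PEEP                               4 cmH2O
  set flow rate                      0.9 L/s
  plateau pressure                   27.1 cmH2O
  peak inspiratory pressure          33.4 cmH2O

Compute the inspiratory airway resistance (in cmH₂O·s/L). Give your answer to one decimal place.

7.0

Raw = (PIP − Pplat) / flow = (33.4 − 27.1) / 0.9 = 6.3 / 0.9 = 7.0 cmH2O·s/L.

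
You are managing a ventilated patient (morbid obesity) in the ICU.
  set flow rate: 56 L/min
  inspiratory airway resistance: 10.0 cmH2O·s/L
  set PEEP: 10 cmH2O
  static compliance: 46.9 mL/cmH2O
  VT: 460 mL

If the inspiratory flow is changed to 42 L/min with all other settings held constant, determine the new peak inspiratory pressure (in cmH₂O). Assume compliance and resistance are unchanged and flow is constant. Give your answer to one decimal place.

26.8

Flow: 56 L/min ÷ 60 = 0.9333 L/s.
New flow: 42 L/min ÷ 60 = 0.7 L/s.
PIP = Vt/C + R·V̇ + PEEP (constant-flow equation of motion).
Only the resistive term changes: ΔPIP = R × ΔV̇ = 10.0 × (0.7 − 0.9333) = 10.0 × -0.2333 = -2.333 cmH2O.
Original PIP = 460/46.9 + 10.0×0.9333 + 10 = 29.141 cmH2O; new PIP = 29.141 + (-2.333) = 26.808 cmH2O.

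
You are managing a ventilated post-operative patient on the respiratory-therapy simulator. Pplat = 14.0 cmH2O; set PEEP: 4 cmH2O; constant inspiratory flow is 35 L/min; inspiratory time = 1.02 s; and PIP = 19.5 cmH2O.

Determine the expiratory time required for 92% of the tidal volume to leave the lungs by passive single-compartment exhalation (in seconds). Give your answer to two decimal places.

Flow: 35 L/min ÷ 60 = 0.5833 L/s.
Vt = flow × Ti = 0.5833 L/s × 1.02 s × 1000 mL/L = 594.97 mL.
R = (PIP − Pplat)/V̇ = (19.5 − 14.0) / 0.5833 = 5.5/0.5833 = 9.429 cmH2O·s/L.
C = Vt/(Pplat − PEEP) = 594.97 / (14.0 − 4) = 594.97/10.0 = 59.497 mL/cmH2O.
τ = R × C = 9.429 × 0.0595 L/cmH2O = 0.561 s.
t = −τ·ln(1 − 0.92) = −0.561·ln(0.08) = 1.417 s.

1.42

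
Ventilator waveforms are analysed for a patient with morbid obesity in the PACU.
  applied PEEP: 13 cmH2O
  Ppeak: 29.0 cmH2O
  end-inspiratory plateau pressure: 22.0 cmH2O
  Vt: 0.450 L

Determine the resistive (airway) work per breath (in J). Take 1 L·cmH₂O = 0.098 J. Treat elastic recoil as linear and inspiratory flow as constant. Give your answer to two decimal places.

With constant inspiratory flow the resistive pressure is constant at PIP − Pplat = 29.0 − 22.0 = 7.0 cmH2O, so resistive work = 7.0 × 0.450 = 3.15 L·cmH2O.
× 0.098 J/(L·cmH2O) → 0.3087 J.

0.31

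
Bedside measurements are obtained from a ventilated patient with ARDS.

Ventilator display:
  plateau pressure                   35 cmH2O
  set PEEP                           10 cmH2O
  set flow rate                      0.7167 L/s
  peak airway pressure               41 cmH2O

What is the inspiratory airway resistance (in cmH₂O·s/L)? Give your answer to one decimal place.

Raw = (PIP − Pplat) / flow = (41 − 35) / 0.7167 = 6.0 / 0.7167 = 8.372 cmH2O·s/L.

8.4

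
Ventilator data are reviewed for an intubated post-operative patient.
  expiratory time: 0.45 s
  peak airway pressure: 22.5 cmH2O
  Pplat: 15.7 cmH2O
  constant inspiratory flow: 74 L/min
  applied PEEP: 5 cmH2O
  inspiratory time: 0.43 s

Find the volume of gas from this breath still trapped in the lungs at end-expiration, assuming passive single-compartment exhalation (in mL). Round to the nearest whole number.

102

Flow: 74 L/min ÷ 60 = 1.2333 L/s.
Vt = flow × Ti = 1.2333 L/s × 0.43 s × 1000 mL/L = 530.32 mL.
R = (PIP − Pplat)/V̇ = (22.5 − 15.7) / 1.2333 = 6.8/1.2333 = 5.514 cmH2O·s/L.
C = Vt/(Pplat − PEEP) = 530.32 / (15.7 − 5) = 530.32/10.7 = 49.563 mL/cmH2O.
τ = R × C = 5.514 × 0.04956 L/cmH2O = 0.2733 s.
Fraction remaining = e^(−Te/τ) = e^(−0.45/0.2733) = 0.1927.
Trapped volume = 530.32 × 0.1927 = 102.19 mL.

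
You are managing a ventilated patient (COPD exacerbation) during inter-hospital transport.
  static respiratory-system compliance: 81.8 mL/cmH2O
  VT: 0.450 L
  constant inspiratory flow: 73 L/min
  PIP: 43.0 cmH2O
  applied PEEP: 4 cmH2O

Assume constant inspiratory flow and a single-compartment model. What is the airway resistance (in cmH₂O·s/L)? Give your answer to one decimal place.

27.5

Flow: 73 L/min ÷ 60 = 1.2167 L/s.
Equation of motion (constant flow): PIP = Vt/C + R·V̇ + PEEP.
R·V̇ = PIP − Vt/C − PEEP = 43.0 − 450/81.8 − 4 = 43.0 − 5.501 − 4 = 33.499 cmH2O.
R = 33.499 / 1.2167 = 27.533 cmH2O·s/L.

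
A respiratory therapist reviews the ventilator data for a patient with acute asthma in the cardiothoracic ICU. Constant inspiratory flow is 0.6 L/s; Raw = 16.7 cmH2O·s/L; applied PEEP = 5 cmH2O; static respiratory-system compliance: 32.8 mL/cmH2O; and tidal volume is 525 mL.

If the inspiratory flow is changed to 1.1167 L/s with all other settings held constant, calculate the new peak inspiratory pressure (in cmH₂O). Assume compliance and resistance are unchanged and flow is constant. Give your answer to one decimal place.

PIP = Vt/C + R·V̇ + PEEP (constant-flow equation of motion).
Only the resistive term changes: ΔPIP = R × ΔV̇ = 16.7 × (1.1167 − 0.6) = 16.7 × 0.5167 = 8.629 cmH2O.
Original PIP = 525/32.8 + 16.7×0.6 + 5 = 31.026 cmH2O; new PIP = 31.026 + (8.629) = 39.655 cmH2O.

39.7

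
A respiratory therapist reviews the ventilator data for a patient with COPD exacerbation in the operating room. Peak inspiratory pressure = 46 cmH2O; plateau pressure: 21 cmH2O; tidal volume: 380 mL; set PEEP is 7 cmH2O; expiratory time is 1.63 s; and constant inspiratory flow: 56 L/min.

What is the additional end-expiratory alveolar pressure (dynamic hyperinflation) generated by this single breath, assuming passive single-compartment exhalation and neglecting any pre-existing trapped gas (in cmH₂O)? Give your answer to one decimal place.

1.5

Flow: 56 L/min ÷ 60 = 0.9333 L/s.
R = (PIP − Pplat)/V̇ = (46 − 21) / 0.9333 = 25.0/0.9333 = 26.787 cmH2O·s/L.
C = Vt/(Pplat − PEEP) = 380.0 / (21 − 7) = 380.0/14.0 = 27.143 mL/cmH2O.
τ = R × C = 26.787 × 0.02714 L/cmH2O = 0.727 s.
Fraction remaining = e^(−Te/τ) = e^(−1.63/0.727) = 0.1062; trapped volume = 380.0 × 0.1062 = 40.356 mL.
Additional alveolar pressure from trapping ≈ V_trapped / C = 40.356 / 27.143 = 1.487 cmH2O.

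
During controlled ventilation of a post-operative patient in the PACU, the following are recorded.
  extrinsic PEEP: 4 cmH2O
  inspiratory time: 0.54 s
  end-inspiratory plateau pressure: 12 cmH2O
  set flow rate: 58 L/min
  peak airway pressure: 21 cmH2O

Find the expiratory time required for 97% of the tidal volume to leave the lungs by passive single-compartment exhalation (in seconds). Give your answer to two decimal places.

Flow: 58 L/min ÷ 60 = 0.9667 L/s.
Vt = flow × Ti = 0.9667 L/s × 0.54 s × 1000 mL/L = 522.02 mL.
R = (PIP − Pplat)/V̇ = (21 − 12) / 0.9667 = 9.0/0.9667 = 9.31 cmH2O·s/L.
C = Vt/(Pplat − PEEP) = 522.02 / (12 − 4) = 522.02/8.0 = 65.253 mL/cmH2O.
τ = R × C = 9.31 × 0.06525 L/cmH2O = 0.6075 s.
t = −τ·ln(1 − 0.97) = −0.6075·ln(0.03) = 2.13 s.

2.13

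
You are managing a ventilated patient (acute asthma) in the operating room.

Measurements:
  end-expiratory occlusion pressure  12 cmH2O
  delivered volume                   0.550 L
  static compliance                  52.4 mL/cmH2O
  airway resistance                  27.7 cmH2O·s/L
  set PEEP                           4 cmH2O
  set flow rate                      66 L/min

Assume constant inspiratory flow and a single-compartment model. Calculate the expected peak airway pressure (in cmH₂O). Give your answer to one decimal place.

Flow: 66 L/min ÷ 60 = 1.1 L/s.
Total PEEP = 12 cmH2O (set 4 + intrinsic 8); this is the baseline alveolar pressure.
Equation of motion (constant flow): PIP = Vt/C + R·V̇ + PEEP.
PIP = 550/52.4 + 27.7×1.1 + 12 = 10.496 + 30.47 + 12 = 52.966 cmH2O.

53.0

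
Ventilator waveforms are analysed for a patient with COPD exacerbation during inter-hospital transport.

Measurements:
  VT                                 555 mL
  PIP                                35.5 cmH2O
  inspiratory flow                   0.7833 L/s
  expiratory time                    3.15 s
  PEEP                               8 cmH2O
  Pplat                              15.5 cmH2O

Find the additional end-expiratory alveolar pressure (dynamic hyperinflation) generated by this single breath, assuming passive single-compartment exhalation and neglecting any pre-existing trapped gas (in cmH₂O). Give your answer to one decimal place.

R = (PIP − Pplat)/V̇ = (35.5 − 15.5) / 0.7833 = 20.0/0.7833 = 25.533 cmH2O·s/L.
C = Vt/(Pplat − PEEP) = 555.0 / (15.5 − 8) = 555.0/7.5 = 74.0 mL/cmH2O.
τ = R × C = 25.533 × 0.074 L/cmH2O = 1.889 s.
Fraction remaining = e^(−Te/τ) = e^(−3.15/1.889) = 0.1887; trapped volume = 555.0 × 0.1887 = 104.73 mL.
Additional alveolar pressure from trapping ≈ V_trapped / C = 104.73 / 74.0 = 1.415 cmH2O.

1.4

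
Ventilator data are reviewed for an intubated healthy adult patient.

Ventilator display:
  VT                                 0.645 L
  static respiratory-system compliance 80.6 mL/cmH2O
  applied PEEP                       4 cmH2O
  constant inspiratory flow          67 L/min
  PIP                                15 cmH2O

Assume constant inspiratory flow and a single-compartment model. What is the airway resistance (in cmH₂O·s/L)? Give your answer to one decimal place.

Flow: 67 L/min ÷ 60 = 1.1167 L/s.
Equation of motion (constant flow): PIP = Vt/C + R·V̇ + PEEP.
R·V̇ = PIP − Vt/C − PEEP = 15 − 645/80.6 − 4 = 15 − 8.002 − 4 = 2.998 cmH2O.
R = 2.998 / 1.1167 = 2.685 cmH2O·s/L.

2.7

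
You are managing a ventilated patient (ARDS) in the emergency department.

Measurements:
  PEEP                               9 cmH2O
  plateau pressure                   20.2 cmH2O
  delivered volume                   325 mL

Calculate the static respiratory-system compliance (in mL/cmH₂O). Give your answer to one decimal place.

29.0

Cstat = Vt / (Pplat − PEEP) = 325 / (20.2 − 9) = 325 / 11.2 = 29.018 mL/cmH2O.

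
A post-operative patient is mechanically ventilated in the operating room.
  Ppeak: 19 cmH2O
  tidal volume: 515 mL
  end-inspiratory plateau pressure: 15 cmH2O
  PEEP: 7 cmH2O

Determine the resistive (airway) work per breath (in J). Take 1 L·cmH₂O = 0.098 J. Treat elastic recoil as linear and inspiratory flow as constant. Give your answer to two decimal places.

With constant inspiratory flow the resistive pressure is constant at PIP − Pplat = 19 − 15 = 4.0 cmH2O, so resistive work = 4.0 × 0.515 = 2.06 L·cmH2O.
× 0.098 J/(L·cmH2O) → 0.2019 J.

0.20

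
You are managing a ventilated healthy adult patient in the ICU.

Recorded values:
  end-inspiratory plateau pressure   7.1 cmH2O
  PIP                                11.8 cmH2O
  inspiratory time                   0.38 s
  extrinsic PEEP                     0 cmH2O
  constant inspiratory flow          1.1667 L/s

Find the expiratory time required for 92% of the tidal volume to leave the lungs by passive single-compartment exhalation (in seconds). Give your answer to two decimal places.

0.64

Vt = flow × Ti = 1.1667 L/s × 0.38 s × 1000 mL/L = 443.35 mL.
R = (PIP − Pplat)/V̇ = (11.8 − 7.1) / 1.1667 = 4.7/1.1667 = 4.028 cmH2O·s/L.
C = Vt/(Pplat − PEEP) = 443.35 / (7.1 − 0) = 443.35/7.1 = 62.444 mL/cmH2O.
τ = R × C = 4.028 × 0.06244 L/cmH2O = 0.2515 s.
t = −τ·ln(1 − 0.92) = −0.2515·ln(0.08) = 0.6352 s.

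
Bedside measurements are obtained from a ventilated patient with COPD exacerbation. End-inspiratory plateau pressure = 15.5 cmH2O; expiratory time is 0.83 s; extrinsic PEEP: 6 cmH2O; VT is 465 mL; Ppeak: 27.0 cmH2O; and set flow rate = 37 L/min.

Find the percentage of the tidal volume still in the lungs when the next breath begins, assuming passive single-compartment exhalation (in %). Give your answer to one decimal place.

40.3

Flow: 37 L/min ÷ 60 = 0.6167 L/s.
R = (PIP − Pplat)/V̇ = (27.0 − 15.5) / 0.6167 = 11.5/0.6167 = 18.648 cmH2O·s/L.
C = Vt/(Pplat − PEEP) = 465.0 / (15.5 − 6) = 465.0/9.5 = 48.947 mL/cmH2O.
τ = R × C = 18.648 × 0.04895 L/cmH2O = 0.9128 s.
Fraction remaining at end-expiration = e^(−Te/τ) = e^(−0.83/0.9128) = 0.4028 → 40.28%.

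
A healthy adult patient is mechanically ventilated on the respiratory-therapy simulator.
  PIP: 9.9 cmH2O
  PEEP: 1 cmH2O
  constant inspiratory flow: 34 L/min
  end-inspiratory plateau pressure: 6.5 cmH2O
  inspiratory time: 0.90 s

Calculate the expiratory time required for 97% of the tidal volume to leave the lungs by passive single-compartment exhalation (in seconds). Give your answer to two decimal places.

1.95

Flow: 34 L/min ÷ 60 = 0.5667 L/s.
Vt = flow × Ti = 0.5667 L/s × 0.90 s × 1000 mL/L = 510.03 mL.
R = (PIP − Pplat)/V̇ = (9.9 − 6.5) / 0.5667 = 3.4/0.5667 = 6.0 cmH2O·s/L.
C = Vt/(Pplat − PEEP) = 510.03 / (6.5 − 1) = 510.03/5.5 = 92.733 mL/cmH2O.
τ = R × C = 6.0 × 0.09273 L/cmH2O = 0.5564 s.
t = −τ·ln(1 − 0.97) = −0.5564·ln(0.03) = 1.951 s.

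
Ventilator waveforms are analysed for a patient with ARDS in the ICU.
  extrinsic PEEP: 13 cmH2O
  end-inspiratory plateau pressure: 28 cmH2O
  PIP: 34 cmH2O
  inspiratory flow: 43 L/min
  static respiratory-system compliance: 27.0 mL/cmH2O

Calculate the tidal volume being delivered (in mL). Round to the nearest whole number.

405

Vt = Cstat × (Pplat − PEEP) = 27.0 × (28 − 13) = 27.0 × 15.0 = 405.0 mL.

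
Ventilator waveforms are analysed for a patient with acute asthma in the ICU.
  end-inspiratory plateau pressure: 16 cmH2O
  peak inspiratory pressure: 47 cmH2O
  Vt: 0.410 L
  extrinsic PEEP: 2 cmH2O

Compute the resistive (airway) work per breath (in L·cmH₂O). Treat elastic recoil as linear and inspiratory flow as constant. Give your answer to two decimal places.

With constant inspiratory flow the resistive pressure is constant at PIP − Pplat = 47 − 16 = 31.0 cmH2O, so resistive work = 31.0 × 0.410 = 12.71 L·cmH2O.

12.71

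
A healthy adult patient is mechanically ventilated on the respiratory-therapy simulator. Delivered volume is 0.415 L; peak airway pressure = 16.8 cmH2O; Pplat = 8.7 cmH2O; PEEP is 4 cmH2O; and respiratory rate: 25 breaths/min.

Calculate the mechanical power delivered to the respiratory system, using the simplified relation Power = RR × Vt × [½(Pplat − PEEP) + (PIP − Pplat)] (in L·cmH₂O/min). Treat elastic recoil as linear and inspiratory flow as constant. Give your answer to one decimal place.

Per-breath work = Vt × [½(Pplat−PEEP) + (PIP−Pplat)] = 0.415 × [0.5×4.7 + 8.1] = 0.415 × 10.45 = 4.337 L·cmH2O.
Power = 25 × 4.337 = 108.43 L·cmH2O/min.

108.4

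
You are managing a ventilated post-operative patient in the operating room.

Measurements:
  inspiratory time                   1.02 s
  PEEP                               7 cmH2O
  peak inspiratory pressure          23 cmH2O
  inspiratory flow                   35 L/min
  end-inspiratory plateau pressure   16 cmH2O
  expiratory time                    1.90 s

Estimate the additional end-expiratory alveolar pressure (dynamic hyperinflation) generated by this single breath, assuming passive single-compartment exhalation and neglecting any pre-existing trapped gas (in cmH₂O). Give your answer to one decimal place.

0.8

Flow: 35 L/min ÷ 60 = 0.5833 L/s.
Vt = flow × Ti = 0.5833 L/s × 1.02 s × 1000 mL/L = 594.97 mL.
R = (PIP − Pplat)/V̇ = (23 − 16) / 0.5833 = 7.0/0.5833 = 12.001 cmH2O·s/L.
C = Vt/(Pplat − PEEP) = 594.97 / (16 − 7) = 594.97/9.0 = 66.108 mL/cmH2O.
τ = R × C = 12.001 × 0.06611 L/cmH2O = 0.7934 s.
Fraction remaining = e^(−Te/τ) = e^(−1.90/0.7934) = 0.09119; trapped volume = 594.97 × 0.09119 = 54.255 mL.
Additional alveolar pressure from trapping ≈ V_trapped / C = 54.255 / 66.108 = 0.8207 cmH2O.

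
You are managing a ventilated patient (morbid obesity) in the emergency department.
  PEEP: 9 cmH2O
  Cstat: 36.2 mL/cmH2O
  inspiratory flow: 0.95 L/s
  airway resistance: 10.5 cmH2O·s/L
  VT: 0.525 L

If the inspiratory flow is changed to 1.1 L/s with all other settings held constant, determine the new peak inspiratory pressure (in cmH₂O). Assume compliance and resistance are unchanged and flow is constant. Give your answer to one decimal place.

PIP = Vt/C + R·V̇ + PEEP (constant-flow equation of motion).
Only the resistive term changes: ΔPIP = R × ΔV̇ = 10.5 × (1.1 − 0.95) = 10.5 × 0.15 = 1.575 cmH2O.
Original PIP = 525/36.2 + 10.5×0.95 + 9 = 33.478 cmH2O; new PIP = 33.478 + (1.575) = 35.053 cmH2O.

35.1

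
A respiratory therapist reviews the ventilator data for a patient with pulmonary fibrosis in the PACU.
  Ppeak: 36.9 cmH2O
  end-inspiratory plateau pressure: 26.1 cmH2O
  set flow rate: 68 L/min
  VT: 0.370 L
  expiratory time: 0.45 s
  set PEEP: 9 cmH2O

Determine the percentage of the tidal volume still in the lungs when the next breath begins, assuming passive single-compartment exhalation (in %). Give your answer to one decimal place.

11.3

Flow: 68 L/min ÷ 60 = 1.1333 L/s.
R = (PIP − Pplat)/V̇ = (36.9 − 26.1) / 1.1333 = 10.8/1.1333 = 9.53 cmH2O·s/L.
C = Vt/(Pplat − PEEP) = 370.0 / (26.1 − 9) = 370.0/17.1 = 21.637 mL/cmH2O.
τ = R × C = 9.53 × 0.02164 L/cmH2O = 0.2062 s.
Fraction remaining at end-expiration = e^(−Te/τ) = e^(−0.45/0.2062) = 0.1128 → 11.28%.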